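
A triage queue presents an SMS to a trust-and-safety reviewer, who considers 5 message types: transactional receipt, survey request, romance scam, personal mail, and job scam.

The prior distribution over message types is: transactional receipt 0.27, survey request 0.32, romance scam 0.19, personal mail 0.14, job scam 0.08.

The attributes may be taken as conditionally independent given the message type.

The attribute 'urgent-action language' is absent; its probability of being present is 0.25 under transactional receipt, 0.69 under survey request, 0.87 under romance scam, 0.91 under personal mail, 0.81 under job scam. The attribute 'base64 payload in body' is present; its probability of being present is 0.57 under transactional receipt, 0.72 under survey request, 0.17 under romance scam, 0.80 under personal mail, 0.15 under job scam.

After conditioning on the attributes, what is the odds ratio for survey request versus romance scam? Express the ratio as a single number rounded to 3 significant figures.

17.0

Posterior odds equal prior odds times the likelihood ratio; only the two competing hypotheses matter (using 1 − P(present | H) for each absent attribute).
  survey request: 0.32 × (1 − 0.69) × 0.72 = 0.071424
  romance scam: 0.19 × (1 − 0.87) × 0.17 = 0.004199
Odds(survey request : romance scam) = 0.071424 / 0.004199 ≈ 17.0.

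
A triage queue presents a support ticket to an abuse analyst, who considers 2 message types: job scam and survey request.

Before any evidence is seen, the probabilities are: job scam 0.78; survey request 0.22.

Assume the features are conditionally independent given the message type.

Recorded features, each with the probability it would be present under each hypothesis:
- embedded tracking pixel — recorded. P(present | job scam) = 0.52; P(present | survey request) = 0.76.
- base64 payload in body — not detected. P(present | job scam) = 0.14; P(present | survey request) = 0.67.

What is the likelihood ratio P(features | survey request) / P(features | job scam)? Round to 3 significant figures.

0.561

Joint likelihood of the feature pattern under each hypothesis (using 1 − P(present | H) for each absent feature):
  survey request: 0.76 × (1 − 0.67) = 0.2508
  job scam: 0.52 × (1 − 0.14) = 0.4472
Bayes factor = 0.2508 / 0.4472 ≈ 0.561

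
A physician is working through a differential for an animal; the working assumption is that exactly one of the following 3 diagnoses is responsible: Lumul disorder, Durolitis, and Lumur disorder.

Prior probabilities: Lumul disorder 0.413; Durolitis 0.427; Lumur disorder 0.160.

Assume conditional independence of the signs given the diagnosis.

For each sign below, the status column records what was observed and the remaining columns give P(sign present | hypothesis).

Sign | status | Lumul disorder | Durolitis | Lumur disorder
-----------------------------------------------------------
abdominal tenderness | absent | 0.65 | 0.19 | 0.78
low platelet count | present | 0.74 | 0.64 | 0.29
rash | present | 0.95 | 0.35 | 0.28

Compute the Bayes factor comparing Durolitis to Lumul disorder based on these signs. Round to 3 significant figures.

0.737

The Bayes factor is the ratio of the joint likelihoods of the sign pattern under the two hypotheses (using 1 − P(present | H) for each absent sign).
  Durolitis: (1 − 0.19) × 0.64 × 0.35 = 0.18144
  Lumul disorder: (1 − 0.65) × 0.74 × 0.95 = 0.24605
Bayes factor = 0.18144 / 0.24605 ≈ 0.737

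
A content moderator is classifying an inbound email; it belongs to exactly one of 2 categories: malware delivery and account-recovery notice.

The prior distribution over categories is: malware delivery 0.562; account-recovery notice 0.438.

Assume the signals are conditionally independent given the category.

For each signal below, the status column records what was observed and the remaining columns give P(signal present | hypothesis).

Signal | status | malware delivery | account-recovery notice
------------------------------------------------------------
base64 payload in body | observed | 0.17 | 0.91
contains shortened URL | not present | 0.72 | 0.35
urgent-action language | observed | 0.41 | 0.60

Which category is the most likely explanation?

account-recovery notice

Multiply each prior by the joint likelihood of the signal pattern (using 1 − P(present | H) for each absent signal):
  malware delivery: 0.562 × 0.17 × (1 − 0.72) × 0.41 = 0.010968
  account-recovery notice: 0.438 × 0.91 × (1 − 0.35) × 0.60 = 0.15545
Normalizing constant Z = 0.010968 + 0.15545 = 0.16641.
P(malware delivery | evidence) ≈ 0.010968 / 0.16641 ≈ 0.066
P(account-recovery notice | evidence) ≈ 0.15545 / 0.16641 ≈ 0.934
The largest is 0.934, so account-recovery notice is most probable.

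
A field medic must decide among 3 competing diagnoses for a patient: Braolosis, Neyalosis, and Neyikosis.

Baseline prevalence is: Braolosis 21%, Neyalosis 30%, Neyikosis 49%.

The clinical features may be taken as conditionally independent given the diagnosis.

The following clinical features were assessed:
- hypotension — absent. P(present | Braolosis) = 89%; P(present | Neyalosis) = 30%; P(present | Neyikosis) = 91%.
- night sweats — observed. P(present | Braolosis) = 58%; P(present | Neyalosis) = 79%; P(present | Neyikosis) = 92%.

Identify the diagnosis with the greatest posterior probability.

Neyalosis

For each hypothesis, the unnormalized posterior weight is prior × product of the clinical feature likelihoods (using 1 − P(present | H) for each absent clinical feature):
  Braolosis: 0.21 × (1 − 0.89) × 0.58 = 0.013398
  Neyalosis: 0.30 × (1 − 0.30) × 0.79 = 0.1659
  Neyikosis: 0.49 × (1 − 0.91) × 0.92 = 0.040572
Marginal likelihood of the evidence = 0.21987.
P(Braolosis | evidence) ≈ 0.013398 / 0.21987 ≈ 0.061
P(Neyalosis | evidence) ≈ 0.1659 / 0.21987 ≈ 0.755
P(Neyikosis | evidence) ≈ 0.040572 / 0.21987 ≈ 0.185
The largest is 0.755, so Neyalosis is most probable.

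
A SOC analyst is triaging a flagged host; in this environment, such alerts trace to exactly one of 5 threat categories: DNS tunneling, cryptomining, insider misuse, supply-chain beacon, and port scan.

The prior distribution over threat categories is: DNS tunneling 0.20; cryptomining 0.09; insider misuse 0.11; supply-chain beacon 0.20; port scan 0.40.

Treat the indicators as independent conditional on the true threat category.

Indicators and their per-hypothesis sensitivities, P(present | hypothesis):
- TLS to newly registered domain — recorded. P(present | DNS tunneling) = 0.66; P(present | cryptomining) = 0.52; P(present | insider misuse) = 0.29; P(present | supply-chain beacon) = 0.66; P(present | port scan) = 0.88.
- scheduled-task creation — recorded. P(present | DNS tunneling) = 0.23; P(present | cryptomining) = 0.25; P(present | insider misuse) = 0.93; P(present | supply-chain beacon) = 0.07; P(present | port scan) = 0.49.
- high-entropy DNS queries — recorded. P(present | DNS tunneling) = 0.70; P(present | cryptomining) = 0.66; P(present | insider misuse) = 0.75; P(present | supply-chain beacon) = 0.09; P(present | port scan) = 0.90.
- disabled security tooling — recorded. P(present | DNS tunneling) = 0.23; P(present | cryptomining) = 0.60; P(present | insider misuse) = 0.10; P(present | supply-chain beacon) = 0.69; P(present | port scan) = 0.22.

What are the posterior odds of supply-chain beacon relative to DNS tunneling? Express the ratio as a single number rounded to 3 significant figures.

0.117

Unnormalized posterior weight (prior times the indicator likelihoods) for each of the two hypotheses:
  supply-chain beacon: 0.20 × 0.66 × 0.07 × 0.09 × 0.69 = 0.0005738
  DNS tunneling: 0.20 × 0.66 × 0.23 × 0.70 × 0.23 = 0.004888
Odds(supply-chain beacon : DNS tunneling) = 0.0005738 / 0.004888 ≈ 0.117.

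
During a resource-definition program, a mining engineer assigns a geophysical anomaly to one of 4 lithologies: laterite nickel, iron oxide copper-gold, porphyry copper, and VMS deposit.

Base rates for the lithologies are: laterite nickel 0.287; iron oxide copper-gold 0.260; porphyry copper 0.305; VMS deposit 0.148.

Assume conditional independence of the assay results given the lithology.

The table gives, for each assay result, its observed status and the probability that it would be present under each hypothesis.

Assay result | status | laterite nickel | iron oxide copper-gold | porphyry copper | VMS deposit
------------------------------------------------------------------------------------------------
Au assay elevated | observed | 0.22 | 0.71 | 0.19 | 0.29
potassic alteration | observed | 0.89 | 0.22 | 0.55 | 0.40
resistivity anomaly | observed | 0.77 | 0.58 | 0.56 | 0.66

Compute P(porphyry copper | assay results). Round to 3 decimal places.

0.186

For each hypothesis, the unnormalized posterior weight is prior × product of the assay result likelihoods:
  laterite nickel: 0.287 × 0.22 × 0.89 × 0.77 = 0.04327
  iron oxide copper-gold: 0.260 × 0.71 × 0.22 × 0.58 = 0.023555
  porphyry copper: 0.305 × 0.19 × 0.55 × 0.56 = 0.017849
  VMS deposit: 0.148 × 0.29 × 0.40 × 0.66 = 0.011331
The unnormalized weights sum to 0.096004.
P(porphyry copper | evidence) = 0.017849 / 0.096004 ≈ 0.186.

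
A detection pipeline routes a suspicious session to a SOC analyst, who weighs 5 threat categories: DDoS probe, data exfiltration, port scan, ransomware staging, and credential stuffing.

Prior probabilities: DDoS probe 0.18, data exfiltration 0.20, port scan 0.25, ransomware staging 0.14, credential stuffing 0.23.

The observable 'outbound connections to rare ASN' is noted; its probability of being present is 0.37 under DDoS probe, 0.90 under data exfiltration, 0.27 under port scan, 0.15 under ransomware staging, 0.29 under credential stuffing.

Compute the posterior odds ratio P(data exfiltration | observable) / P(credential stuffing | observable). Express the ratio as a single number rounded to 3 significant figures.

2.70

Unnormalized posterior weight (prior times the observable likelihood) for each of the two hypotheses:
  data exfiltration: 0.20 × 0.90 = 0.18
  credential stuffing: 0.23 × 0.29 = 0.0667
Posterior odds = 0.18 / 0.0667 ≈ 2.70.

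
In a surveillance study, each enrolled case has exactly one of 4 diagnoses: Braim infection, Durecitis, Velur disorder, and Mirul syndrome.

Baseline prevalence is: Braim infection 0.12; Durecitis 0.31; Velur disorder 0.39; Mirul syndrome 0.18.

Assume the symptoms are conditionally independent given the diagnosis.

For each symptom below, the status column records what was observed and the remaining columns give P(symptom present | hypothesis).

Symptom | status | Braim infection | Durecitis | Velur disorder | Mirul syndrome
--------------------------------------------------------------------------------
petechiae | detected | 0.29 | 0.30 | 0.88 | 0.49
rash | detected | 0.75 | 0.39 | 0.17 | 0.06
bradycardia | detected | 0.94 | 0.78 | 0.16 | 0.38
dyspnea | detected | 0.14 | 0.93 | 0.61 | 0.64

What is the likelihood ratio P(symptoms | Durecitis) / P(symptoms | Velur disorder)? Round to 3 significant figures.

5.81

Take the product of per-symptom likelihoods under each hypothesis, then divide.
  Durecitis: 0.30 × 0.39 × 0.78 × 0.93 = 0.084872
  Velur disorder: 0.88 × 0.17 × 0.16 × 0.61 = 0.014601
Bayes factor = 0.084872 / 0.014601 ≈ 5.81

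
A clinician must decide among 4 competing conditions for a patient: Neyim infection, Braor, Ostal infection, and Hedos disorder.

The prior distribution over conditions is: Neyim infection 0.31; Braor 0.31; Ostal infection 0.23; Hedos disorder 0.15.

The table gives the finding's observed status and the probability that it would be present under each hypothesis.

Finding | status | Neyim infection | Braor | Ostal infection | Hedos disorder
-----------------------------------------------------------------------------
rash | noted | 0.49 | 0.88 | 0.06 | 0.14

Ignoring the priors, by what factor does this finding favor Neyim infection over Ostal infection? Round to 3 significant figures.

8.17

Likelihood of this finding under each hypothesis:
  Neyim infection: 0.49
  Ostal infection: 0.06
Bayes factor = 0.49 / 0.06 ≈ 8.17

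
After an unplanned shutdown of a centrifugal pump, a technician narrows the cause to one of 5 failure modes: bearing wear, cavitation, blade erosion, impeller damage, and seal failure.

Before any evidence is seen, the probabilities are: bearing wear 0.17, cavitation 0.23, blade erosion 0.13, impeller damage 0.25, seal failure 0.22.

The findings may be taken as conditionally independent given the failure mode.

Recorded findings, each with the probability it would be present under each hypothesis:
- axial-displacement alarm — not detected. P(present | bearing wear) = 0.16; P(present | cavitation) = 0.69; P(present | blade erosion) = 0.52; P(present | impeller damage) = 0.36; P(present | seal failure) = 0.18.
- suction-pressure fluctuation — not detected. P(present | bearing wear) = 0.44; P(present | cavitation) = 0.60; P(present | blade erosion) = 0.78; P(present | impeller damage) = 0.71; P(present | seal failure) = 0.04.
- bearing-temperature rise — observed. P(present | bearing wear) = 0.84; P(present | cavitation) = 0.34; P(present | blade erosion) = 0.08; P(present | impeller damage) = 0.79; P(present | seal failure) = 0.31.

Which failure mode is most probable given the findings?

bearing wear

By Bayes' rule with conditional independence, the unnormalized weight for each hypothesis is prior × ∏ likelihoods (using 1 − P(present | H) for each absent finding):
  bearing wear: 0.17 × (1 − 0.16) × (1 − 0.44) × 0.84 = 0.067173
  cavitation: 0.23 × (1 − 0.69) × (1 − 0.60) × 0.34 = 0.0096968
  blade erosion: 0.13 × (1 − 0.52) × (1 − 0.78) × 0.08 = 0.0010982
  impeller damage: 0.25 × (1 − 0.36) × (1 − 0.71) × 0.79 = 0.036656
  seal failure: 0.22 × (1 − 0.18) × (1 − 0.04) × 0.31 = 0.053687
Marginal likelihood of the evidence = 0.16831.
P(bearing wear | evidence) ≈ 0.067173 / 0.16831 ≈ 0.399
P(cavitation | evidence) ≈ 0.0096968 / 0.16831 ≈ 0.058
P(blade erosion | evidence) ≈ 0.0010982 / 0.16831 ≈ 0.007
P(impeller damage | evidence) ≈ 0.036656 / 0.16831 ≈ 0.218
P(seal failure | evidence) ≈ 0.053687 / 0.16831 ≈ 0.319
The largest is 0.399, so bearing wear is most probable.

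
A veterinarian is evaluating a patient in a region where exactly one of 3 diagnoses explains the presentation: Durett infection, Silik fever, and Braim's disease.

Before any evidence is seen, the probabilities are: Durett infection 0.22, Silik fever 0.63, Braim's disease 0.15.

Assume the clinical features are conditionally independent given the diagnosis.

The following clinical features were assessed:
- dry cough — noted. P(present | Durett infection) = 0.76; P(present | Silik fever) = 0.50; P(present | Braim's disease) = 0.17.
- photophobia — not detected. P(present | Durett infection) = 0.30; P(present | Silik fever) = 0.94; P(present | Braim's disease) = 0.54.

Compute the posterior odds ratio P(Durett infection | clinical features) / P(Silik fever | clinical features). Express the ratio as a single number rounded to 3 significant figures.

The normalizing constant cancels in an odds ratio, so compute prior × likelihood for the two hypotheses only (using 1 − P(present | H) for each absent clinical feature):
  Durett infection: 0.22 × 0.76 × (1 − 0.30) = 0.11704
  Silik fever: 0.63 × 0.50 × (1 − 0.94) = 0.0189
Posterior odds = 0.11704 / 0.0189 ≈ 6.19.

6.19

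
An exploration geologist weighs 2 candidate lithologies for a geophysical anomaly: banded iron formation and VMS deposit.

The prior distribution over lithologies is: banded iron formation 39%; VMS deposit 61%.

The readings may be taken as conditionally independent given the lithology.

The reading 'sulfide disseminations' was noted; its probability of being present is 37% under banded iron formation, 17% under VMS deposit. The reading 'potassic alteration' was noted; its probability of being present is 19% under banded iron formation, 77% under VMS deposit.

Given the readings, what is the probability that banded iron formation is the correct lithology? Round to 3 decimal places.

For each hypothesis, the unnormalized posterior weight is prior × product of the reading likelihoods:
  banded iron formation: 0.39 × 0.37 × 0.19 = 0.027417
  VMS deposit: 0.61 × 0.17 × 0.77 = 0.079849
Marginal likelihood of the evidence = 0.10727.
P(banded iron formation | evidence) = 0.027417 / 0.10727 ≈ 0.256.

0.256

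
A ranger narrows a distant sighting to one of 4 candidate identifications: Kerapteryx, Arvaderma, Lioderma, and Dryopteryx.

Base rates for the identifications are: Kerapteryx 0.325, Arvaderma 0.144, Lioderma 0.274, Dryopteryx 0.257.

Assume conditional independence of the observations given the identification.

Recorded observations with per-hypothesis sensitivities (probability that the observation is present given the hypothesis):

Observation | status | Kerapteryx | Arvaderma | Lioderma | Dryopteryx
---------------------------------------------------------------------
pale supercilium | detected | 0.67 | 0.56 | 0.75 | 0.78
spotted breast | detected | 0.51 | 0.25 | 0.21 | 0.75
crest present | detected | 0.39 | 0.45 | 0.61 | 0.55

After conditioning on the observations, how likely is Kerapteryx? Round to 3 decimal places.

By Bayes' rule with conditional independence, the unnormalized weight for each hypothesis is prior × ∏ likelihoods:
  Kerapteryx: 0.325 × 0.67 × 0.51 × 0.39 = 0.04331
  Arvaderma: 0.144 × 0.56 × 0.25 × 0.45 = 0.009072
  Lioderma: 0.274 × 0.75 × 0.21 × 0.61 = 0.026325
  Dryopteryx: 0.257 × 0.78 × 0.75 × 0.55 = 0.08269
The unnormalized weights sum to 0.1614.
P(Kerapteryx | evidence) = 0.04331 / 0.1614 ≈ 0.268.

0.268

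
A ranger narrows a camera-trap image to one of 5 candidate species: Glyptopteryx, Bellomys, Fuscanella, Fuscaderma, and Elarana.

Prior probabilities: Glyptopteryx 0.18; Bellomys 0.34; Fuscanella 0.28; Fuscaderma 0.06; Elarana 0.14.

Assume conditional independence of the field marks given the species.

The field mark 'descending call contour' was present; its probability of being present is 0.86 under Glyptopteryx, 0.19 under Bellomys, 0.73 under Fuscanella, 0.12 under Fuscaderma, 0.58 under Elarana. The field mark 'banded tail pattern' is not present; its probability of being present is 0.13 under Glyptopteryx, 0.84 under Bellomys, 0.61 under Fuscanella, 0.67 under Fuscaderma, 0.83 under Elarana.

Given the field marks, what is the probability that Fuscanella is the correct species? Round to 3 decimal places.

For each hypothesis, the unnormalized posterior weight is prior × product of the field mark likelihoods (using 1 − P(present | H) for each absent field mark):
  Glyptopteryx: 0.18 × 0.86 × (1 − 0.13) = 0.13468
  Bellomys: 0.34 × 0.19 × (1 − 0.84) = 0.010336
  Fuscanella: 0.28 × 0.73 × (1 − 0.61) = 0.079716
  Fuscaderma: 0.06 × 0.12 × (1 − 0.67) = 0.002376
  Elarana: 0.14 × 0.58 × (1 − 0.83) = 0.013804
The unnormalized weights sum to 0.24091.
P(Fuscanella | evidence) = 0.079716 / 0.24091 ≈ 0.331.

0.331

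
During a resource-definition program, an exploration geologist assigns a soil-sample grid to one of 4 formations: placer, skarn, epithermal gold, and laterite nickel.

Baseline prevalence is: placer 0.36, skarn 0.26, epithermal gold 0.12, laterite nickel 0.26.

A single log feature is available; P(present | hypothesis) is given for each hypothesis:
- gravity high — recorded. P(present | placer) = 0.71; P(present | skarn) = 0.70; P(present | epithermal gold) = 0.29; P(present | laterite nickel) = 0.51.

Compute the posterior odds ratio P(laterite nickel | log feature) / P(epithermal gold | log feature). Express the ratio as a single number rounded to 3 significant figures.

Posterior odds equal prior odds times the likelihood ratio; only the two competing hypotheses matter.
  laterite nickel: 0.26 × 0.51 = 0.1326
  epithermal gold: 0.12 × 0.29 = 0.0348
Posterior odds = 0.1326 / 0.0348 ≈ 3.81.

3.81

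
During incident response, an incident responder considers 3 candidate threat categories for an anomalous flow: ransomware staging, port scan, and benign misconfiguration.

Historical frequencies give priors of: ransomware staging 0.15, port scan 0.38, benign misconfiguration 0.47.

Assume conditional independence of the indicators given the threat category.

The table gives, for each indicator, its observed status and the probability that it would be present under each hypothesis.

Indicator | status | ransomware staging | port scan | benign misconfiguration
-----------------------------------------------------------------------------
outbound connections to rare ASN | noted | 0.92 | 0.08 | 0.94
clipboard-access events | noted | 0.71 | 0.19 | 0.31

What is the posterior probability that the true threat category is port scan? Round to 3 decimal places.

0.024

By Bayes' rule with conditional independence, the unnormalized weight for each hypothesis is prior × ∏ likelihoods:
  ransomware staging: 0.15 × 0.92 × 0.71 = 0.09798
  port scan: 0.38 × 0.08 × 0.19 = 0.005776
  benign misconfiguration: 0.47 × 0.94 × 0.31 = 0.13696
The unnormalized weights sum to 0.24071.
P(port scan | evidence) = 0.005776 / 0.24071 ≈ 0.024.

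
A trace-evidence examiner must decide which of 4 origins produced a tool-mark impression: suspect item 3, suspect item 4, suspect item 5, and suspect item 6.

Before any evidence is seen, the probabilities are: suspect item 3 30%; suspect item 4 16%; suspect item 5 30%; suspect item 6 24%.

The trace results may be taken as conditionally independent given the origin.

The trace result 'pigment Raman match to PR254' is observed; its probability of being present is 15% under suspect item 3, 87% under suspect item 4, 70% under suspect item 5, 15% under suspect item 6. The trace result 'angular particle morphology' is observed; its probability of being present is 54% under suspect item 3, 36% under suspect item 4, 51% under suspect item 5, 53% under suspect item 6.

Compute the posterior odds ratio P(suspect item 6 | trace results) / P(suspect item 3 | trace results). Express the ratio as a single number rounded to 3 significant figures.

Posterior odds equal prior odds times the likelihood ratio; only the two competing hypotheses matter.
  suspect item 6: 0.24 × 0.15 × 0.53 = 0.01908
  suspect item 3: 0.30 × 0.15 × 0.54 = 0.0243
Posterior odds = 0.01908 / 0.0243 ≈ 0.785.

0.785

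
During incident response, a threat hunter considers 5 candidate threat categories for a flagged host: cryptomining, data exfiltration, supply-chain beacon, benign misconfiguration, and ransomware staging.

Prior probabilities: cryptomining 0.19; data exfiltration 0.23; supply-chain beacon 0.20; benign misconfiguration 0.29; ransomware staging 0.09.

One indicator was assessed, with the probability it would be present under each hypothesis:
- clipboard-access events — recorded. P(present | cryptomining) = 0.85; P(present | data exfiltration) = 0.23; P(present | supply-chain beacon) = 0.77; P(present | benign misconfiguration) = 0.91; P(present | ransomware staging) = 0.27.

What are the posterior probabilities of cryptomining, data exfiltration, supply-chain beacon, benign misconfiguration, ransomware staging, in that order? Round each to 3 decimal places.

0.246, 0.081, 0.235, 0.402, 0.037

For each hypothesis, the unnormalized posterior weight is prior × likelihood:
  cryptomining: 0.19 × 0.85 = 0.1615
  data exfiltration: 0.23 × 0.23 = 0.0529
  supply-chain beacon: 0.20 × 0.77 = 0.154
  benign misconfiguration: 0.29 × 0.91 = 0.2639
  ransomware staging: 0.09 × 0.27 = 0.0243
Normalizing constant Z = 0.1615 + 0.0529 + 0.154 + 0.2639 + 0.0243 = 0.6566.
P(cryptomining | evidence) = 0.1615 / 0.6566 ≈ 0.246
P(data exfiltration | evidence) = 0.0529 / 0.6566 ≈ 0.081
P(supply-chain beacon | evidence) = 0.154 / 0.6566 ≈ 0.235
P(benign misconfiguration | evidence) = 0.2639 / 0.6566 ≈ 0.402
P(ransomware staging | evidence) = 0.0243 / 0.6566 ≈ 0.037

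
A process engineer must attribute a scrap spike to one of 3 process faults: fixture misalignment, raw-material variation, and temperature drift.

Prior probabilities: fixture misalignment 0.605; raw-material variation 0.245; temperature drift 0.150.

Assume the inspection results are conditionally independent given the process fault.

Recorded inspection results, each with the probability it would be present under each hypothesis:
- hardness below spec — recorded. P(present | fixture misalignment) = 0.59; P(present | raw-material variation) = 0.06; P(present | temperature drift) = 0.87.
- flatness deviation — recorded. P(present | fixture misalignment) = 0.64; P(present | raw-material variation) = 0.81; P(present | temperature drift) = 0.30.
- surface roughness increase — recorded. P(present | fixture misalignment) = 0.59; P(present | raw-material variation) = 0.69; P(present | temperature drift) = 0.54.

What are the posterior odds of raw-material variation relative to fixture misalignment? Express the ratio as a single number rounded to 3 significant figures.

0.0610

Posterior odds equal prior odds times the likelihood ratio; only the two competing hypotheses matter.
  raw-material variation: 0.245 × 0.06 × 0.81 × 0.69 = 0.0082158
  fixture misalignment: 0.605 × 0.59 × 0.64 × 0.59 = 0.13478
Posterior odds = 0.0082158 / 0.13478 ≈ 0.0610.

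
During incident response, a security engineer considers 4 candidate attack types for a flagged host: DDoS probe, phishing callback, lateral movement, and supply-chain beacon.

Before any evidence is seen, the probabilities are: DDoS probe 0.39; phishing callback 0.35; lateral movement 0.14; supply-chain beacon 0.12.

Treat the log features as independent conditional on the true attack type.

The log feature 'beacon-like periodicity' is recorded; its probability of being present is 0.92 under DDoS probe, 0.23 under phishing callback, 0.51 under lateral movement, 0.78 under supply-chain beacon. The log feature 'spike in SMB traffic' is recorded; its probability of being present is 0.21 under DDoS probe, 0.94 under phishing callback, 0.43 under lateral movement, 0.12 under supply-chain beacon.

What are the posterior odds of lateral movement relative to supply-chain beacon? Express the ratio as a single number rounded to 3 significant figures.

2.73

Unnormalized posterior weight (prior times the log feature likelihoods) for each of the two hypotheses:
  lateral movement: 0.14 × 0.51 × 0.43 = 0.030702
  supply-chain beacon: 0.12 × 0.78 × 0.12 = 0.011232
Odds(lateral movement : supply-chain beacon) = 0.030702 / 0.011232 ≈ 2.73.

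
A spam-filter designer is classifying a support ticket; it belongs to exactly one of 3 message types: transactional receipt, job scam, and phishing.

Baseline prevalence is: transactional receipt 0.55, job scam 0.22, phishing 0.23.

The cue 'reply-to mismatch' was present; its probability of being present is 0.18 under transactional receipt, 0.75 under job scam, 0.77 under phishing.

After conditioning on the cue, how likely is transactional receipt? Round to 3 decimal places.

0.224

For each hypothesis, the unnormalized posterior weight is prior × likelihood:
  transactional receipt: 0.55 × 0.18 = 0.099
  job scam: 0.22 × 0.75 = 0.165
  phishing: 0.23 × 0.77 = 0.1771
The unnormalized weights sum to 0.4411.
P(transactional receipt | evidence) = 0.099 / 0.4411 ≈ 0.224.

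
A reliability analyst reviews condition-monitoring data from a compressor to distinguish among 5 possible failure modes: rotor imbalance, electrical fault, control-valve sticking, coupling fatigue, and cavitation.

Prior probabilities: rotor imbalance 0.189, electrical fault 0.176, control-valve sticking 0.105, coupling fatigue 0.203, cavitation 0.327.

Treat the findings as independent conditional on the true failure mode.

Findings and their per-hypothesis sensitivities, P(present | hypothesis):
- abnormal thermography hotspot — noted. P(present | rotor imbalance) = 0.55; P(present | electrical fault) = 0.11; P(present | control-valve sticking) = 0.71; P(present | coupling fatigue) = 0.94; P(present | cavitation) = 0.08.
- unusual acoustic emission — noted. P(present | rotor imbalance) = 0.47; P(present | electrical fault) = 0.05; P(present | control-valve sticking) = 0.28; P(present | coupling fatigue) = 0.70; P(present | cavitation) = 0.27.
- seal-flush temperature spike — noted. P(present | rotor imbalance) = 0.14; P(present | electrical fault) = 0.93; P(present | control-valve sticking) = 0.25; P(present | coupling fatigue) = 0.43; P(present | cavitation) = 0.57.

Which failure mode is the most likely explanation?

Multiply each prior by the joint likelihood of the evidence pattern:
  rotor imbalance: 0.189 × 0.55 × 0.47 × 0.14 = 0.0068399
  electrical fault: 0.176 × 0.11 × 0.05 × 0.93 = 0.00090024
  control-valve sticking: 0.105 × 0.71 × 0.28 × 0.25 = 0.0052185
  coupling fatigue: 0.203 × 0.94 × 0.70 × 0.43 = 0.057437
  cavitation: 0.327 × 0.08 × 0.27 × 0.57 = 0.004026
The unnormalized weights sum to 0.074421.
P(rotor imbalance | evidence) ≈ 0.0068399 / 0.074421 ≈ 0.092
P(electrical fault | evidence) ≈ 0.00090024 / 0.074421 ≈ 0.012
P(control-valve sticking | evidence) ≈ 0.0052185 / 0.074421 ≈ 0.070
P(coupling fatigue | evidence) ≈ 0.057437 / 0.074421 ≈ 0.772
P(cavitation | evidence) ≈ 0.004026 / 0.074421 ≈ 0.054
The largest is 0.772, so coupling fatigue is most probable.

coupling fatigue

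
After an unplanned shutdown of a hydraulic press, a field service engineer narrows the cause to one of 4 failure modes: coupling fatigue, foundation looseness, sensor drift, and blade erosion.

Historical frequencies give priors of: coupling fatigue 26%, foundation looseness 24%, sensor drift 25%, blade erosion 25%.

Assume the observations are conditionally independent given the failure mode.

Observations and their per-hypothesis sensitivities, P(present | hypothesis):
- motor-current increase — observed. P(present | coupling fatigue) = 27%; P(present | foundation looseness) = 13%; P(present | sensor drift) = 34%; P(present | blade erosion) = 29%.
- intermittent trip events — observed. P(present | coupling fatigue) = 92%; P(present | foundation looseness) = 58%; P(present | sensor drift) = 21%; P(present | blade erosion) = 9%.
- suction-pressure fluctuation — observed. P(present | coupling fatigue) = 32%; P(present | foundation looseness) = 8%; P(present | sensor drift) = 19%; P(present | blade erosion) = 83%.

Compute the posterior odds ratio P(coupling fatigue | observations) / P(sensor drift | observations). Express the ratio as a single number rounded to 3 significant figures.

6.09

The normalizing constant cancels in an odds ratio, so compute prior × likelihood for the two hypotheses only:
  coupling fatigue: 0.26 × 0.27 × 0.92 × 0.32 = 0.020667
  sensor drift: 0.25 × 0.34 × 0.21 × 0.19 = 0.0033915
Posterior odds = 0.020667 / 0.0033915 ≈ 6.09.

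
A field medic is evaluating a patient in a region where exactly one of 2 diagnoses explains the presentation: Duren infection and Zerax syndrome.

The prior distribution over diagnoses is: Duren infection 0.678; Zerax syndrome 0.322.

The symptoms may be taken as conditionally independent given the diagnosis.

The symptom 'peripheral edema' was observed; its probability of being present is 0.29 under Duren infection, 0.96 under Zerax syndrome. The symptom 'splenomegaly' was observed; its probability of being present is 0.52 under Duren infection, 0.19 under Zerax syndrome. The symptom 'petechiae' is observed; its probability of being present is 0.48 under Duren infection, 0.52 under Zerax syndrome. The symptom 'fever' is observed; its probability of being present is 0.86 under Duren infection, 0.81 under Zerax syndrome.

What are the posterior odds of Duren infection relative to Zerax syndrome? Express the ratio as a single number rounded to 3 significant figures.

Unnormalized posterior weight (prior times the symptom likelihoods) for each of the two hypotheses:
  Duren infection: 0.678 × 0.29 × 0.52 × 0.48 × 0.86 = 0.042206
  Zerax syndrome: 0.322 × 0.96 × 0.19 × 0.52 × 0.81 = 0.024738
Posterior odds = 0.042206 / 0.024738 ≈ 1.71.

1.71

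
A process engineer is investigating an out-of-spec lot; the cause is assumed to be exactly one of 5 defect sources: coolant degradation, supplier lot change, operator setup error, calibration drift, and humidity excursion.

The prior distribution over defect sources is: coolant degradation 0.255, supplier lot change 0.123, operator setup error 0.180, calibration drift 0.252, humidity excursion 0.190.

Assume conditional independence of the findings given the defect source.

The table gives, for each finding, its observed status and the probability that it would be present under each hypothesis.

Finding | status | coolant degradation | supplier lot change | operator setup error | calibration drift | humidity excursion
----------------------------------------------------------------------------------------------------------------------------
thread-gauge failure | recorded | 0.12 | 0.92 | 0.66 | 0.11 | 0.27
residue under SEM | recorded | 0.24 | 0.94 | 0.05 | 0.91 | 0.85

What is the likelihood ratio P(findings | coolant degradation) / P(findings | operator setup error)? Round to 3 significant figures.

Joint likelihood of the evidence pattern under each hypothesis:
  coolant degradation: 0.12 × 0.24 = 0.0288
  operator setup error: 0.66 × 0.05 = 0.033
Bayes factor = 0.0288 / 0.033 ≈ 0.873

0.873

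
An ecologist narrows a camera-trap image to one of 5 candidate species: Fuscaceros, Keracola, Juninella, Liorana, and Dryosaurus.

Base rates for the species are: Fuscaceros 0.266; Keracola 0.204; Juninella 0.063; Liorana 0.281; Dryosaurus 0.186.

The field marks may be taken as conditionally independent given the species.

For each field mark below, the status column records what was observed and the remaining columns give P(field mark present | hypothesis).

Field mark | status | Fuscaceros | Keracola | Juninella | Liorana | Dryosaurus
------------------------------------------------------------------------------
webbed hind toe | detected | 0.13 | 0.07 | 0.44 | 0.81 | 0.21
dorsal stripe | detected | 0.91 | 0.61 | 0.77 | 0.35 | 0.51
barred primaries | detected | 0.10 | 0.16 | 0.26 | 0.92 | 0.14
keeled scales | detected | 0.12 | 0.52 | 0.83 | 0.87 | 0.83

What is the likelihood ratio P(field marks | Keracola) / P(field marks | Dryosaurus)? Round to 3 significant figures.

0.285

Joint likelihood of the field mark pattern under each hypothesis:
  Keracola: 0.07 × 0.61 × 0.16 × 0.52 = 0.0035526
  Dryosaurus: 0.21 × 0.51 × 0.14 × 0.83 = 0.012445
Bayes factor = 0.0035526 / 0.012445 ≈ 0.285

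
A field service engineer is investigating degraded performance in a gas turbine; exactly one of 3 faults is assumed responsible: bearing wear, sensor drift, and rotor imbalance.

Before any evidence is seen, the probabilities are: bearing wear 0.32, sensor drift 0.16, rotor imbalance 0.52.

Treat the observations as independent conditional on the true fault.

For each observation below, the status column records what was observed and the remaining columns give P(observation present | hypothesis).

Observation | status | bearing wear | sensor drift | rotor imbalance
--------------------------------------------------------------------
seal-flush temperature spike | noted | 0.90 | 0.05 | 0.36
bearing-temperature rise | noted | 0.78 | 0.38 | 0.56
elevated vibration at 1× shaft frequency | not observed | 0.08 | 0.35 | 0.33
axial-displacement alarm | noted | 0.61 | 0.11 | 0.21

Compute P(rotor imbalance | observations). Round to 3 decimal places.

0.105

For each hypothesis, the unnormalized posterior weight is prior × product of the observation likelihoods (using 1 − P(present | H) for each absent observation):
  bearing wear: 0.32 × 0.90 × 0.78 × (1 − 0.08) × 0.61 = 0.12607
  sensor drift: 0.16 × 0.05 × 0.38 × (1 − 0.35) × 0.11 = 0.00021736
  rotor imbalance: 0.52 × 0.36 × 0.56 × (1 − 0.33) × 0.21 = 0.01475
Marginal likelihood of the evidence = 0.14104.
P(rotor imbalance | evidence) = 0.01475 / 0.14104 ≈ 0.105.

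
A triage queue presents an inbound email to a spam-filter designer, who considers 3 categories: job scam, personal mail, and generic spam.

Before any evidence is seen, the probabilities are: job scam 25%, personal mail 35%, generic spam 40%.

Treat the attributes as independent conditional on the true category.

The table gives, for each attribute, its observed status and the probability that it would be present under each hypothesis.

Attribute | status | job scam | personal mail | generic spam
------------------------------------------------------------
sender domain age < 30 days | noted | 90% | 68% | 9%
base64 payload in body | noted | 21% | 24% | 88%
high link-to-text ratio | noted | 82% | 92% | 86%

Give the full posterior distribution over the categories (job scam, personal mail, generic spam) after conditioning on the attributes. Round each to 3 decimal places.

0.327, 0.443, 0.230

For each hypothesis, the unnormalized posterior weight is prior × product of the attribute likelihoods:
  job scam: 0.25 × 0.90 × 0.21 × 0.82 = 0.038745
  personal mail: 0.35 × 0.68 × 0.24 × 0.92 = 0.05255
  generic spam: 0.40 × 0.09 × 0.88 × 0.86 = 0.027245
Marginal likelihood of the evidence = 0.11854.
P(job scam | evidence) = 0.038745 / 0.11854 ≈ 0.327
P(personal mail | evidence) = 0.05255 / 0.11854 ≈ 0.443
P(generic spam | evidence) = 0.027245 / 0.11854 ≈ 0.230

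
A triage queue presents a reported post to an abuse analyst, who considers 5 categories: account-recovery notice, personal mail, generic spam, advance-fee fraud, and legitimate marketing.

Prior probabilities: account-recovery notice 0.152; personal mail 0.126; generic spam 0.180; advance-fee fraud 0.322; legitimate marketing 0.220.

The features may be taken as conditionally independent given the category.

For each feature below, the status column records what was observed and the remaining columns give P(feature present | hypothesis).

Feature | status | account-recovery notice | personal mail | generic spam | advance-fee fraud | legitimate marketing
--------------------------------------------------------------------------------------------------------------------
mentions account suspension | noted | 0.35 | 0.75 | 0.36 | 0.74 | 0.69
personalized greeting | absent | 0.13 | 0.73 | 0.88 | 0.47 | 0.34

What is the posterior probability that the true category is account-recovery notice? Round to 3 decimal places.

By Bayes' rule with conditional independence, the unnormalized weight for each hypothesis is prior × ∏ likelihoods (using 1 − P(present | H) for each absent feature):
  account-recovery notice: 0.152 × 0.35 × (1 − 0.13) = 0.046284
  personal mail: 0.126 × 0.75 × (1 − 0.73) = 0.025515
  generic spam: 0.180 × 0.36 × (1 − 0.88) = 0.007776
  advance-fee fraud: 0.322 × 0.74 × (1 − 0.47) = 0.12629
  legitimate marketing: 0.220 × 0.69 × (1 − 0.34) = 0.10019
The unnormalized weights sum to 0.30605.
P(account-recovery notice | evidence) = 0.046284 / 0.30605 ≈ 0.151.

0.151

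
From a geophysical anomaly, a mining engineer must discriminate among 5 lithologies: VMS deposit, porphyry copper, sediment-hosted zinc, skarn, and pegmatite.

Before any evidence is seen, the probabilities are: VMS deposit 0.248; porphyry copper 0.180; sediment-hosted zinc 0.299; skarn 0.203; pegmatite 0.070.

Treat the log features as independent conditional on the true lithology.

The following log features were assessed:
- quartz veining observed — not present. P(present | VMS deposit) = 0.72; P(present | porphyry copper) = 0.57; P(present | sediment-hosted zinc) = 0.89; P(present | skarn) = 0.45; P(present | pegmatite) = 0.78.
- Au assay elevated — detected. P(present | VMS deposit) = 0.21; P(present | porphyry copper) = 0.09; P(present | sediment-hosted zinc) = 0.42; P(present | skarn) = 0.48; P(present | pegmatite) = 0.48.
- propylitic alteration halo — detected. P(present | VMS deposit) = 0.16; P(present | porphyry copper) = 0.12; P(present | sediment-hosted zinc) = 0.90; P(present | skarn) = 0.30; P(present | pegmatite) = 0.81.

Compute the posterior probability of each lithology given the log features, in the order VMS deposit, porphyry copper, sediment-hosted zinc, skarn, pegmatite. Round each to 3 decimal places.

0.062, 0.022, 0.330, 0.427, 0.159

Multiply each prior by the joint likelihood of the log feature pattern (using 1 − P(present | H) for each absent log feature):
  VMS deposit: 0.248 × (1 − 0.72) × 0.21 × 0.16 = 0.0023332
  porphyry copper: 0.180 × (1 − 0.57) × 0.09 × 0.12 = 0.00083592
  sediment-hosted zinc: 0.299 × (1 − 0.89) × 0.42 × 0.90 = 0.012432
  skarn: 0.203 × (1 − 0.45) × 0.48 × 0.30 = 0.016078
  pegmatite: 0.070 × (1 − 0.78) × 0.48 × 0.81 = 0.0059875
The unnormalized weights sum to 0.037667.
P(VMS deposit | evidence) = 0.0023332 / 0.037667 ≈ 0.062
P(porphyry copper | evidence) = 0.00083592 / 0.037667 ≈ 0.022
P(sediment-hosted zinc | evidence) = 0.012432 / 0.037667 ≈ 0.330
P(skarn | evidence) = 0.016078 / 0.037667 ≈ 0.427
P(pegmatite | evidence) = 0.0059875 / 0.037667 ≈ 0.159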